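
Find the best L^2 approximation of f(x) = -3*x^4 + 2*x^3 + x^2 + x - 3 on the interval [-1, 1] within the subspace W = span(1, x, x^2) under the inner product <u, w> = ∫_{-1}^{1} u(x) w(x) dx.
g(x) = -11*x^2/7 + 11*x/5 - 96/35

The best approximation g ∈ W is the orthogonal projection of f onto W. Writing g = a_0 + a_1 x + a_2 x^2, the coefficients solve the normal equations G · a = b where
  G_{ij} = <φ_i, φ_j> and b_i = <f, φ_i>, with φ_0 = 1, φ_1 = x, φ_2 = x^2.
G =
  [2, 0, 2/3]
  [0, 2/3, 0]
  [2/3, 0, 2/5],
b = (-98/15, 22/15, -86/35).
Solving gives a_0 = -96/35, a_1 = 11/5, a_2 = -11/7, so
  g(x) = -11*x^2/7 + 11*x/5 - 96/35.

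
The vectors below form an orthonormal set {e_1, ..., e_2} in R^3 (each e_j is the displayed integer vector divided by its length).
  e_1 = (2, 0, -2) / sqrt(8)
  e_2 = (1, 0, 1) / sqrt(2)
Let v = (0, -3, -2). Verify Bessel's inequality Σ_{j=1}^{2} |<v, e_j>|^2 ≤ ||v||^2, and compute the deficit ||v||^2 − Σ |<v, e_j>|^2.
Σ |<v, e_j>|^2 = 4; ||v||^2 = 13; deficit = 9

Write each e_j = u_j / sqrt(<u_j, u_j>) where u_j is the displayed integer vector. Then <v, e_j> = <v, u_j> / sqrt(<u_j, u_j>), so |<v, e_j>|^2 = <v, u_j>^2 / <u_j, u_j>.
Coefficients: <v, e_1> = 4/sqrt(8), <v, e_2> = -2/sqrt(2).
Square and sum: Σ |<v, e_j>|^2 = 4.
Compute ||v||^2 = v·v = 13.
Deficit = 13 − 4 = 9 ≥ 0, confirming Bessel's inequality. (The deficit equals ||v − Σ <v,e_j> e_j||^2, the squared distance from v to span{e_j}.)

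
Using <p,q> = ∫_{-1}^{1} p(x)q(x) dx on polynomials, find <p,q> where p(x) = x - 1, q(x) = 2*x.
<p,q> = 4/3

Expand the product: p(x)·q(x) = 2*x^2 - 2*x.
∫_{-1}^{1} of each monomial x^k gives [2/(k+1) if k even, 0 if k odd]. Integrating term-by-term (or equivalently evaluating the antiderivative F(x) = 2*x^3/3 - x^2 at the endpoints):
  F(1) − F(−1) = -1/3 − (-5/3) = 4/3.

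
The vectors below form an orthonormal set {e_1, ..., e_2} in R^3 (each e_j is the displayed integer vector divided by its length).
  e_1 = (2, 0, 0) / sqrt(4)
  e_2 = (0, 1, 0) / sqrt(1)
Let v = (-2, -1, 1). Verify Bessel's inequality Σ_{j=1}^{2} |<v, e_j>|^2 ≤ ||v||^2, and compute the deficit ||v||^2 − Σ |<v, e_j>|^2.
Σ |<v, e_j>|^2 = 5; ||v||^2 = 6; deficit = 1

Write each e_j = u_j / sqrt(<u_j, u_j>) where u_j is the displayed integer vector. Then <v, e_j> = <v, u_j> / sqrt(<u_j, u_j>), so |<v, e_j>|^2 = <v, u_j>^2 / <u_j, u_j>.
Coefficients: <v, e_1> = -4/sqrt(4), <v, e_2> = -1/sqrt(1).
Square and sum: Σ |<v, e_j>|^2 = 5.
Compute ||v||^2 = v·v = 6.
Deficit = 6 − 5 = 1 ≥ 0, confirming Bessel's inequality. (The deficit equals ||v − Σ <v,e_j> e_j||^2, the squared distance from v to span{e_j}.)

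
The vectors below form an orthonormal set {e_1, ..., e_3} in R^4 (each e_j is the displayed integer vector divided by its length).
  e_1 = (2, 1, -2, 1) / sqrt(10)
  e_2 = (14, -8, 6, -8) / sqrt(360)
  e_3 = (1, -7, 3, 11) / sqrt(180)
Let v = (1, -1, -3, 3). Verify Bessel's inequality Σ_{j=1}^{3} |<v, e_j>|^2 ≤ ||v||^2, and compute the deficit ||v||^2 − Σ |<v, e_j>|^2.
Σ |<v, e_j>|^2 = 84/5; ||v||^2 = 20; deficit = 16/5

Write each e_j = u_j / sqrt(<u_j, u_j>) where u_j is the displayed integer vector. Then <v, e_j> = <v, u_j> / sqrt(<u_j, u_j>), so |<v, e_j>|^2 = <v, u_j>^2 / <u_j, u_j>.
Coefficients: <v, e_1> = 10/sqrt(10), <v, e_2> = -20/sqrt(360), <v, e_3> = 32/sqrt(180).
Square and sum: Σ |<v, e_j>|^2 = 84/5.
Compute ||v||^2 = v·v = 20.
Deficit = 20 − 84/5 = 16/5 ≥ 0, confirming Bessel's inequality. (The deficit equals ||v − Σ <v,e_j> e_j||^2, the squared distance from v to span{e_j}.)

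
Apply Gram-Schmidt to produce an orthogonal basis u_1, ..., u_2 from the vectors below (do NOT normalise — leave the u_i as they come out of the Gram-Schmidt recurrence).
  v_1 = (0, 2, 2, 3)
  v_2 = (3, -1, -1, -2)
Orthogonal basis:
  u_1 = (0, 2, 2, 3)
  u_2 = (3, 3/17, 3/17, -4/17)

Apply the Gram-Schmidt recurrence
  u_1 = v_1
  u_i = v_i − Σ_{j<i} ((v_i · u_j) / (u_j · u_j)) · u_j.

Step by step this gives:
  u_1 = (0, 2, 2, 3)
  u_2 = (3, 3/17, 3/17, -4/17)

Orthogonality check:
  u_2 · u_1 = 0 (should be 0)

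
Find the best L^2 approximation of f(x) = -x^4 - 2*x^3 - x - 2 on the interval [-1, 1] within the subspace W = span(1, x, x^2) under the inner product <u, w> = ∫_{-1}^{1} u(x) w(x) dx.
g(x) = -6*x^2/7 - 11*x/5 - 67/35

The best approximation g ∈ W is the orthogonal projection of f onto W. Writing g = a_0 + a_1 x + a_2 x^2, the coefficients solve the normal equations G · a = b where
  G_{ij} = <φ_i, φ_j> and b_i = <f, φ_i>, with φ_0 = 1, φ_1 = x, φ_2 = x^2.
G =
  [2, 0, 2/3]
  [0, 2/3, 0]
  [2/3, 0, 2/5],
b = (-22/5, -22/15, -34/21).
Solving gives a_0 = -67/35, a_1 = -11/5, a_2 = -6/7, so
  g(x) = -6*x^2/7 - 11*x/5 - 67/35.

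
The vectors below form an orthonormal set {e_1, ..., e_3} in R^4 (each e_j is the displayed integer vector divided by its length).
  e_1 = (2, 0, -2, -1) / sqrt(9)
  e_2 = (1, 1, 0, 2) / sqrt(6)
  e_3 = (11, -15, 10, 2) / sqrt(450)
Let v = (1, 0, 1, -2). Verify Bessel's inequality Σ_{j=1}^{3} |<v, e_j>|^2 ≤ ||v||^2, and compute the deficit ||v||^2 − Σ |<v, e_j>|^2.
Σ |<v, e_j>|^2 = 194/75; ||v||^2 = 6; deficit = 256/75

Write each e_j = u_j / sqrt(<u_j, u_j>) where u_j is the displayed integer vector. Then <v, e_j> = <v, u_j> / sqrt(<u_j, u_j>), so |<v, e_j>|^2 = <v, u_j>^2 / <u_j, u_j>.
Coefficients: <v, e_1> = 2/sqrt(9), <v, e_2> = -3/sqrt(6), <v, e_3> = 17/sqrt(450).
Square and sum: Σ |<v, e_j>|^2 = 194/75.
Compute ||v||^2 = v·v = 6.
Deficit = 6 − 194/75 = 256/75 ≥ 0, confirming Bessel's inequality. (The deficit equals ||v − Σ <v,e_j> e_j||^2, the squared distance from v to span{e_j}.)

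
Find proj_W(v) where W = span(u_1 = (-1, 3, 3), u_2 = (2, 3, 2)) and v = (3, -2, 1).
proj_W(v) = (180/77, -18/77, -76/77)

Set up U = [u_1 | ... | u_2] ∈ R^(3×2). The projector onto W = col(U) is P = U (U^T U)^(-1) U^T.
Compute U^T U =
  [19, 13]
  [13, 17],
and U^T v = (-6, 2).
Solve U^T U · c = U^T v for the coefficients: c = (-64/77, 58/77). The projection is proj_W(v) = U c.
Check: (v - proj_W(v)) · u_1 = 0  (should be 0).
Check: (v - proj_W(v)) · u_2 = 0  (should be 0).
Result: proj_W(v) = (180/77, -18/77, -76/77).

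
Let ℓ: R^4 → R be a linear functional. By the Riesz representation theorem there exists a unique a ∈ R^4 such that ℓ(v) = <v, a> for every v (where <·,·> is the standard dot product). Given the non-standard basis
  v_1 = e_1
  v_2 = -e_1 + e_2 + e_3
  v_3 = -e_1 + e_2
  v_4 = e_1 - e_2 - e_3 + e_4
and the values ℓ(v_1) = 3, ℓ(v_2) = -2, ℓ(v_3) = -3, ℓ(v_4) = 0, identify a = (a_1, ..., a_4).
a = (3, 0, 1, -2)

Write a = (a_1, ..., a_4) in the standard basis. For each basis vector v_i, ℓ(v_i) = <v_i, a> is a linear equation in the a_j's. Collect the n equations into a matrix system V a = ℓ, where row i of V is v_i (expressed in the standard basis). Since V is invertible (lower-triangular with 1s on the diagonal, up to permutation), solve by back-substitution:
  V =
[[1, 0, 0, 0],
 [-1, 1, 1, 0],
 [-1, 1, 0, 0],
 [1, -1, -1, 1]]
  V a = (3, -2, -3, 0)
Solving gives a = (3, 0, 1, -2).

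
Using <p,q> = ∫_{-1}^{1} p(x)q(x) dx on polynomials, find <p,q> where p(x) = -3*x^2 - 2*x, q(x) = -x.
<p,q> = 4/3

Expand the product: p(x)·q(x) = 3*x^3 + 2*x^2.
∫_{-1}^{1} of each monomial x^k gives [2/(k+1) if k even, 0 if k odd]. Integrating term-by-term (or equivalently evaluating the antiderivative F(x) = 3*x^4/4 + 2*x^3/3 at the endpoints):
  F(1) − F(−1) = 17/12 − (1/12) = 4/3.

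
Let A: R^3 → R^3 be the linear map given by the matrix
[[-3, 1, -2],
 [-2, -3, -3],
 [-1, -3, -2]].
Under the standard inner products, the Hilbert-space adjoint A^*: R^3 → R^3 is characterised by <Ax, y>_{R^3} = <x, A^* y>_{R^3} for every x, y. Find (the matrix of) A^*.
A^* = A^T =
[[-3, -2, -1],
 [1, -3, -3],
 [-2, -3, -2]]

For real matrices with standard dot products, the defining identity <Ax, y> = <x, A^* y> gives (Ax)^T y = x^T (A^*) y, i.e. x^T A^T y = x^T (A^*) y. Since this holds for all x, y, we must have A^* = A^T. Therefore
A^* =
[[-3, -2, -1],
 [1, -3, -3],
 [-2, -3, -2]].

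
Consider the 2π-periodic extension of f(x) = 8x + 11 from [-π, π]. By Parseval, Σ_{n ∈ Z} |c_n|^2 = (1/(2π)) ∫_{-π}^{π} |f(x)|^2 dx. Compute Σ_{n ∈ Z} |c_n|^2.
Σ |c_n|^2 = 64π^2/3 + 121

Expand and integrate term by term over [-π, π]:
  ∫ (8x)^2 dx = 64·(2π^3/3); ∫ 2·8·(11)·x dx = 0 (odd integrand); ∫ 11^2 dx = 121·2π.
So (1/(2π)) ∫_{-π}^{π} (8x + 11)^2 dx = 64π^2/3 + 121 = 64π^2/3 + 121.
Parseval ⇒ Σ |c_n|^2 = 64π^2/3 + 121.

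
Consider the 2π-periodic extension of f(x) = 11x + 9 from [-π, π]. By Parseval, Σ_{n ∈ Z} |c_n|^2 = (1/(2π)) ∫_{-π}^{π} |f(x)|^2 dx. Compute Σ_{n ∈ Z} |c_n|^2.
Σ |c_n|^2 = 121π^2/3 + 81

Expand and integrate term by term over [-π, π]:
  ∫ (11x)^2 dx = 121·(2π^3/3); ∫ 2·11·(9)·x dx = 0 (odd integrand); ∫ 9^2 dx = 81·2π.
So (1/(2π)) ∫_{-π}^{π} (11x + 9)^2 dx = 121π^2/3 + 81 = 121π^2/3 + 81.
Parseval ⇒ Σ |c_n|^2 = 121π^2/3 + 81.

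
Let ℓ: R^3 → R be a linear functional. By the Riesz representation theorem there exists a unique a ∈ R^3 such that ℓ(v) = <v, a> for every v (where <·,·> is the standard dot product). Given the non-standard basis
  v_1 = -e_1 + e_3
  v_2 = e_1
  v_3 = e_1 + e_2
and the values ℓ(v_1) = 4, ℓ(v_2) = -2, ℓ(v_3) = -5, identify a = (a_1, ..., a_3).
a = (-2, -3, 2)

Write a = (a_1, ..., a_3) in the standard basis. For each basis vector v_i, ℓ(v_i) = <v_i, a> is a linear equation in the a_j's. Collect the n equations into a matrix system V a = ℓ, where row i of V is v_i (expressed in the standard basis). Since V is invertible (lower-triangular with 1s on the diagonal, up to permutation), solve by back-substitution:
  V =
[[-1, 0, 1],
 [1, 0, 0],
 [1, 1, 0]]
  V a = (4, -2, -5)
Solving gives a = (-2, -3, 2).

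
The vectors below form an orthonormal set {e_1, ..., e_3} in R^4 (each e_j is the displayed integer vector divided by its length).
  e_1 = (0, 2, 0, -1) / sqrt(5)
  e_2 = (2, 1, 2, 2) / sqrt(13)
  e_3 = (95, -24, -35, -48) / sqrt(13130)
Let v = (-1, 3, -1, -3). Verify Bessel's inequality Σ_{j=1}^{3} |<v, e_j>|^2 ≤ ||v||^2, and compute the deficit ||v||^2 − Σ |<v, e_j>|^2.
Σ |<v, e_j>|^2 = 2018/101; ||v||^2 = 20; deficit = 2/101

Write each e_j = u_j / sqrt(<u_j, u_j>) where u_j is the displayed integer vector. Then <v, e_j> = <v, u_j> / sqrt(<u_j, u_j>), so |<v, e_j>|^2 = <v, u_j>^2 / <u_j, u_j>.
Coefficients: <v, e_1> = 9/sqrt(5), <v, e_2> = -7/sqrt(13), <v, e_3> = 12/sqrt(13130).
Square and sum: Σ |<v, e_j>|^2 = 2018/101.
Compute ||v||^2 = v·v = 20.
Deficit = 20 − 2018/101 = 2/101 ≥ 0, confirming Bessel's inequality. (The deficit equals ||v − Σ <v,e_j> e_j||^2, the squared distance from v to span{e_j}.)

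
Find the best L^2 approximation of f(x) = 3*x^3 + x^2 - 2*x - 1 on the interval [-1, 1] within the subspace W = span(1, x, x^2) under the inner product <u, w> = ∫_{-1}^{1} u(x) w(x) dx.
g(x) = x^2 - x/5 - 1

The best approximation g ∈ W is the orthogonal projection of f onto W. Writing g = a_0 + a_1 x + a_2 x^2, the coefficients solve the normal equations G · a = b where
  G_{ij} = <φ_i, φ_j> and b_i = <f, φ_i>, with φ_0 = 1, φ_1 = x, φ_2 = x^2.
G =
  [2, 0, 2/3]
  [0, 2/3, 0]
  [2/3, 0, 2/5],
b = (-4/3, -2/15, -4/15).
Solving gives a_0 = -1, a_1 = -1/5, a_2 = 1, so
  g(x) = x^2 - x/5 - 1.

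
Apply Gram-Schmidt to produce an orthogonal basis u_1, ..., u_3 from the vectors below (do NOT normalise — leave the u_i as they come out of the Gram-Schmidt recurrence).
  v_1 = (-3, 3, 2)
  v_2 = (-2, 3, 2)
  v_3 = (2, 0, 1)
Orthogonal basis:
  u_1 = (-3, 3, 2)
  u_2 = (13/22, 9/22, 3/11)
  u_3 = (0, -6/13, 9/13)

Apply the Gram-Schmidt recurrence
  u_1 = v_1
  u_i = v_i − Σ_{j<i} ((v_i · u_j) / (u_j · u_j)) · u_j.

Step by step this gives:
  u_1 = (-3, 3, 2)
  u_2 = (13/22, 9/22, 3/11)
  u_3 = (0, -6/13, 9/13)

Orthogonality check:
  u_2 · u_1 = 0 (should be 0)
  u_3 · u_1 = 0 (should be 0)
  u_3 · u_2 = 0 (should be 0)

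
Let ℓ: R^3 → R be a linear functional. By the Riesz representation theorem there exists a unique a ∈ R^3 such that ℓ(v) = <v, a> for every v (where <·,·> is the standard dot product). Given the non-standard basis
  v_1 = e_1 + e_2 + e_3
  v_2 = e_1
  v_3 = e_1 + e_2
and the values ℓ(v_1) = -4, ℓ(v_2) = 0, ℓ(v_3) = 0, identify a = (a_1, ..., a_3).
a = (0, 0, -4)

Write a = (a_1, ..., a_3) in the standard basis. For each basis vector v_i, ℓ(v_i) = <v_i, a> is a linear equation in the a_j's. Collect the n equations into a matrix system V a = ℓ, where row i of V is v_i (expressed in the standard basis). Since V is invertible (lower-triangular with 1s on the diagonal, up to permutation), solve by back-substitution:
  V =
[[1, 1, 1],
 [1, 0, 0],
 [1, 1, 0]]
  V a = (-4, 0, 0)
Solving gives a = (0, 0, -4).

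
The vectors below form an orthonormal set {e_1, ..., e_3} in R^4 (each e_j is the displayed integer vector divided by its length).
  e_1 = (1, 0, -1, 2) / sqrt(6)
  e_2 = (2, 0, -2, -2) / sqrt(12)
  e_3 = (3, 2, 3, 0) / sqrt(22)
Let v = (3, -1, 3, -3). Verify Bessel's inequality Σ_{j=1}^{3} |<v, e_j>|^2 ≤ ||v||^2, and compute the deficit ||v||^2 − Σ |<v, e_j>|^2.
Σ |<v, e_j>|^2 = 227/11; ||v||^2 = 28; deficit = 81/11

Write each e_j = u_j / sqrt(<u_j, u_j>) where u_j is the displayed integer vector. Then <v, e_j> = <v, u_j> / sqrt(<u_j, u_j>), so |<v, e_j>|^2 = <v, u_j>^2 / <u_j, u_j>.
Coefficients: <v, e_1> = -6/sqrt(6), <v, e_2> = 6/sqrt(12), <v, e_3> = 16/sqrt(22).
Square and sum: Σ |<v, e_j>|^2 = 227/11.
Compute ||v||^2 = v·v = 28.
Deficit = 28 − 227/11 = 81/11 ≥ 0, confirming Bessel's inequality. (The deficit equals ||v − Σ <v,e_j> e_j||^2, the squared distance from v to span{e_j}.)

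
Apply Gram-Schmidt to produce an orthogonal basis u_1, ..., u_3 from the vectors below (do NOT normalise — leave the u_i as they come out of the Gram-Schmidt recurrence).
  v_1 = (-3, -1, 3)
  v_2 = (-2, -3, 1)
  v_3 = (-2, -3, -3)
Orthogonal basis:
  u_1 = (-3, -1, 3)
  u_2 = (-2/19, -45/19, -17/19)
  u_3 = (-112/61, 42/61, -98/61)

Apply the Gram-Schmidt recurrence
  u_1 = v_1
  u_i = v_i − Σ_{j<i} ((v_i · u_j) / (u_j · u_j)) · u_j.

Step by step this gives:
  u_1 = (-3, -1, 3)
  u_2 = (-2/19, -45/19, -17/19)
  u_3 = (-112/61, 42/61, -98/61)

Orthogonality check:
  u_2 · u_1 = 0 (should be 0)
  u_3 · u_1 = 0 (should be 0)
  u_3 · u_2 = 0 (should be 0)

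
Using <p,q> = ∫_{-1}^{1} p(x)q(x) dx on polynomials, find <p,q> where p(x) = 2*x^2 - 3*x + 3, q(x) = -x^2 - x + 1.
<p,q> = 98/15

Expand the product: p(x)·q(x) = -2*x^4 + x^3 + 2*x^2 - 6*x + 3.
∫_{-1}^{1} of each monomial x^k gives [2/(k+1) if k even, 0 if k odd]. Integrating term-by-term (or equivalently evaluating the antiderivative F(x) = -2*x^5/5 + x^4/4 + 2*x^3/3 - 3*x^2 + 3*x at the endpoints):
  F(1) − F(−1) = 31/60 − (-361/60) = 98/15.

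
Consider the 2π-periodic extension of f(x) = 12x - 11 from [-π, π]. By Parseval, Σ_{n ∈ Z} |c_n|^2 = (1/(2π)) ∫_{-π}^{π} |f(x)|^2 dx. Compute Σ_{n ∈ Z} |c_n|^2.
Σ |c_n|^2 = 48π^2 + 121

Expand and integrate term by term over [-π, π]:
  ∫ (12x)^2 dx = 144·(2π^3/3); ∫ 2·12·(-11)·x dx = 0 (odd integrand); ∫ (-11)^2 dx = 121·2π.
So (1/(2π)) ∫_{-π}^{π} (12x - 11)^2 dx = 144π^2/3 + 121 = 48π^2 + 121.
Parseval ⇒ Σ |c_n|^2 = 48π^2 + 121.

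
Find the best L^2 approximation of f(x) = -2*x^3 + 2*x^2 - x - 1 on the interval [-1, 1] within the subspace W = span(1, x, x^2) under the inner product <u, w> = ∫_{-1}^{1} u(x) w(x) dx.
g(x) = 2*x^2 - 11*x/5 - 1

The best approximation g ∈ W is the orthogonal projection of f onto W. Writing g = a_0 + a_1 x + a_2 x^2, the coefficients solve the normal equations G · a = b where
  G_{ij} = <φ_i, φ_j> and b_i = <f, φ_i>, with φ_0 = 1, φ_1 = x, φ_2 = x^2.
G =
  [2, 0, 2/3]
  [0, 2/3, 0]
  [2/3, 0, 2/5],
b = (-2/3, -22/15, 2/15).
Solving gives a_0 = -1, a_1 = -11/5, a_2 = 2, so
  g(x) = 2*x^2 - 11*x/5 - 1.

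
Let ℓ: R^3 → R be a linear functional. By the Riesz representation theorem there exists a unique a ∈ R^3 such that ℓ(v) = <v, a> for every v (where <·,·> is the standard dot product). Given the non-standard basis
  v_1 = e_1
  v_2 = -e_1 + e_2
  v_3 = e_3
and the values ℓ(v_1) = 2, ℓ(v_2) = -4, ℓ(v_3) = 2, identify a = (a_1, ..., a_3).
a = (2, -2, 2)

Write a = (a_1, ..., a_3) in the standard basis. For each basis vector v_i, ℓ(v_i) = <v_i, a> is a linear equation in the a_j's. Collect the n equations into a matrix system V a = ℓ, where row i of V is v_i (expressed in the standard basis). Since V is invertible (lower-triangular with 1s on the diagonal, up to permutation), solve by back-substitution:
  V =
[[1, 0, 0],
 [-1, 1, 0],
 [0, 0, 1]]
  V a = (2, -4, 2)
Solving gives a = (2, -2, 2).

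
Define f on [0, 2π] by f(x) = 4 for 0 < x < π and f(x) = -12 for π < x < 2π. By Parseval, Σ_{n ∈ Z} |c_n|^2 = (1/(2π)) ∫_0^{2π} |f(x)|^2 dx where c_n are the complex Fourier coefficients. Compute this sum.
Σ |c_n|^2 = 80

Parseval equates the L^2 energy of f (normalised by 1/(2π)) with the ℓ^2 sum of its Fourier coefficients: (1/(2π)) ∫_0^{2π} |f|^2 = Σ |c_n|^2.
Compute the left side: (1/(2π)) [∫_0^π 4^2 dx + ∫_π^{2π} (-12)^2 dx] = (1/(2π)) · (16π + 144π) = (16 + 144)/2 = 80.
So Σ_{n ∈ Z} |c_n|^2 = 80.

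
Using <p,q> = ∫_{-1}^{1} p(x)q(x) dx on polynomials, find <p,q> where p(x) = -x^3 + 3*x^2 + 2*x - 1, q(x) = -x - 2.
<p,q> = -14/15

Expand the product: p(x)·q(x) = x^4 - x^3 - 8*x^2 - 3*x + 2.
∫_{-1}^{1} of each monomial x^k gives [2/(k+1) if k even, 0 if k odd]. Integrating term-by-term (or equivalently evaluating the antiderivative F(x) = x^5/5 - x^4/4 - 8*x^3/3 - 3*x^2/2 + 2*x at the endpoints):
  F(1) − F(−1) = -133/60 − (-77/60) = -14/15.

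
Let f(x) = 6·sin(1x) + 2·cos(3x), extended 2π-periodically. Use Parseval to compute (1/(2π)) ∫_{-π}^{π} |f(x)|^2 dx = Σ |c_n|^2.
Σ |c_n|^2 = 20

Expand |f|^2 and use orthogonality of {sin(nx), cos(mx)} on [-π, π]:
  ∫_{-π}^{π} sin(nx)^2 dx = π, ∫ cos(mx)^2 dx = π, and cross terms integrate to 0.
So ∫_{-π}^{π} f(x)^2 dx = 6^2 · π + 2^2 · π = (36 + 4)π.
Divide by 2π: (36 + 4)/2 = 20.
By Parseval, this equals Σ |c_n|^2.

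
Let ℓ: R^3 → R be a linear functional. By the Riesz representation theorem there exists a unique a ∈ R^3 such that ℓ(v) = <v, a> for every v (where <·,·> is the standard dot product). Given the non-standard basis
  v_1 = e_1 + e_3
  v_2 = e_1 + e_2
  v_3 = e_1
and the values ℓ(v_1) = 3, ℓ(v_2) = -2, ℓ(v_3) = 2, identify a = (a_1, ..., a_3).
a = (2, -4, 1)

Write a = (a_1, ..., a_3) in the standard basis. For each basis vector v_i, ℓ(v_i) = <v_i, a> is a linear equation in the a_j's. Collect the n equations into a matrix system V a = ℓ, where row i of V is v_i (expressed in the standard basis). Since V is invertible (lower-triangular with 1s on the diagonal, up to permutation), solve by back-substitution:
  V =
[[1, 0, 1],
 [1, 1, 0],
 [1, 0, 0]]
  V a = (3, -2, 2)
Solving gives a = (2, -4, 1).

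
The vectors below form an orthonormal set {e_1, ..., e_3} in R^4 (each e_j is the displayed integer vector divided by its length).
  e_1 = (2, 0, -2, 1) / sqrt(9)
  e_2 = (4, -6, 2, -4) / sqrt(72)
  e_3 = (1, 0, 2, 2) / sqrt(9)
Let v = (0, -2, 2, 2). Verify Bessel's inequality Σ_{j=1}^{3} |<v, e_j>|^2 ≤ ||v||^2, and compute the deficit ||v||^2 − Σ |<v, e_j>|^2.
Σ |<v, e_j>|^2 = 76/9; ||v||^2 = 12; deficit = 32/9

Write each e_j = u_j / sqrt(<u_j, u_j>) where u_j is the displayed integer vector. Then <v, e_j> = <v, u_j> / sqrt(<u_j, u_j>), so |<v, e_j>|^2 = <v, u_j>^2 / <u_j, u_j>.
Coefficients: <v, e_1> = -2/sqrt(9), <v, e_2> = 8/sqrt(72), <v, e_3> = 8/sqrt(9).
Square and sum: Σ |<v, e_j>|^2 = 76/9.
Compute ||v||^2 = v·v = 12.
Deficit = 12 − 76/9 = 32/9 ≥ 0, confirming Bessel's inequality. (The deficit equals ||v − Σ <v,e_j> e_j||^2, the squared distance from v to span{e_j}.)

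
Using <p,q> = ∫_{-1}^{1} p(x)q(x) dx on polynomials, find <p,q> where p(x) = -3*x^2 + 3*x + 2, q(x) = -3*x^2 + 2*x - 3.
<p,q> = -12/5

Expand the product: p(x)·q(x) = 9*x^4 - 15*x^3 + 9*x^2 - 5*x - 6.
∫_{-1}^{1} of each monomial x^k gives [2/(k+1) if k even, 0 if k odd]. Integrating term-by-term (or equivalently evaluating the antiderivative F(x) = 9*x^5/5 - 15*x^4/4 + 3*x^3 - 5*x^2/2 - 6*x at the endpoints):
  F(1) − F(−1) = -149/20 − (-101/20) = -12/5.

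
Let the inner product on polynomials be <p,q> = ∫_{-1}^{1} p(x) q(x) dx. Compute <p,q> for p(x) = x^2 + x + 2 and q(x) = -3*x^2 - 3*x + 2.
<p,q> = 32/15

Expand the product: p(x)·q(x) = -3*x^4 - 6*x^3 - 7*x^2 - 4*x + 4.
∫_{-1}^{1} of each monomial x^k gives [2/(k+1) if k even, 0 if k odd]. Integrating term-by-term (or equivalently evaluating the antiderivative F(x) = -3*x^5/5 - 3*x^4/2 - 7*x^3/3 - 2*x^2 + 4*x at the endpoints):
  F(1) − F(−1) = -73/30 − (-137/30) = 32/15.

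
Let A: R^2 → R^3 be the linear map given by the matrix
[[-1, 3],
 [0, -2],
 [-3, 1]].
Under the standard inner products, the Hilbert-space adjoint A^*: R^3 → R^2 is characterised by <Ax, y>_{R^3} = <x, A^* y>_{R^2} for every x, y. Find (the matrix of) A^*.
A^* = A^T =
[[-1, 0, -3],
 [3, -2, 1]]

For real matrices with standard dot products, the defining identity <Ax, y> = <x, A^* y> gives (Ax)^T y = x^T (A^*) y, i.e. x^T A^T y = x^T (A^*) y. Since this holds for all x, y, we must have A^* = A^T. Therefore
A^* =
[[-1, 0, -3],
 [3, -2, 1]].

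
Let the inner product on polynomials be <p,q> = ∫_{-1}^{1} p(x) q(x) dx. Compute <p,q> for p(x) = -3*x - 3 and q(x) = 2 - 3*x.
<p,q> = -6

Expand the product: p(x)·q(x) = 9*x^2 + 3*x - 6.
∫_{-1}^{1} of each monomial x^k gives [2/(k+1) if k even, 0 if k odd]. Integrating term-by-term (or equivalently evaluating the antiderivative F(x) = 3*x^3 + 3*x^2/2 - 6*x at the endpoints):
  F(1) − F(−1) = -3/2 − (9/2) = -6.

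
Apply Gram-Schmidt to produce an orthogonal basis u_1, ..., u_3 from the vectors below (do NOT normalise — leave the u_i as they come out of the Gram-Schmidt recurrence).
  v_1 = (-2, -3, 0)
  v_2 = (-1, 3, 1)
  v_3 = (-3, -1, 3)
Orthogonal basis:
  u_1 = (-2, -3, 0)
  u_2 = (-27/13, 18/13, 1)
  u_3 = (30/47, -20/47, 90/47)

Apply the Gram-Schmidt recurrence
  u_1 = v_1
  u_i = v_i − Σ_{j<i} ((v_i · u_j) / (u_j · u_j)) · u_j.

Step by step this gives:
  u_1 = (-2, -3, 0)
  u_2 = (-27/13, 18/13, 1)
  u_3 = (30/47, -20/47, 90/47)

Orthogonality check:
  u_2 · u_1 = 0 (should be 0)
  u_3 · u_1 = 0 (should be 0)
  u_3 · u_2 = 0 (should be 0)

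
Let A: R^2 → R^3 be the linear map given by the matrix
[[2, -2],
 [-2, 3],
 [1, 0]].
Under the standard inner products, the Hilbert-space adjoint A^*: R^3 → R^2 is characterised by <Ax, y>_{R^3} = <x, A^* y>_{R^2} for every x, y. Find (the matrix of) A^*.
A^* = A^T =
[[2, -2, 1],
 [-2, 3, 0]]

For real matrices with standard dot products, the defining identity <Ax, y> = <x, A^* y> gives (Ax)^T y = x^T (A^*) y, i.e. x^T A^T y = x^T (A^*) y. Since this holds for all x, y, we must have A^* = A^T. Therefore
A^* =
[[2, -2, 1],
 [-2, 3, 0]].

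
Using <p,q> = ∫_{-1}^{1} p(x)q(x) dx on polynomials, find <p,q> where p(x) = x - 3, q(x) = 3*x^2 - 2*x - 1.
<p,q> = -4/3

Expand the product: p(x)·q(x) = 3*x^3 - 11*x^2 + 5*x + 3.
∫_{-1}^{1} of each monomial x^k gives [2/(k+1) if k even, 0 if k odd]. Integrating term-by-term (or equivalently evaluating the antiderivative F(x) = 3*x^4/4 - 11*x^3/3 + 5*x^2/2 + 3*x at the endpoints):
  F(1) − F(−1) = 31/12 − (47/12) = -4/3.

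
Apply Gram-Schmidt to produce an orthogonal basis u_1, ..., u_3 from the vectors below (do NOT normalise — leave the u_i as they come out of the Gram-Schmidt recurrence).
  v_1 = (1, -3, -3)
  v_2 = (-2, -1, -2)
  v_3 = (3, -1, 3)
Orthogonal basis:
  u_1 = (1, -3, -3)
  u_2 = (-45/19, 2/19, -17/19)
  u_3 = (-30/61, -80/61, 70/61)

Apply the Gram-Schmidt recurrence
  u_1 = v_1
  u_i = v_i − Σ_{j<i} ((v_i · u_j) / (u_j · u_j)) · u_j.

Step by step this gives:
  u_1 = (1, -3, -3)
  u_2 = (-45/19, 2/19, -17/19)
  u_3 = (-30/61, -80/61, 70/61)

Orthogonality check:
  u_2 · u_1 = 0 (should be 0)
  u_3 · u_1 = 0 (should be 0)
  u_3 · u_2 = 0 (should be 0)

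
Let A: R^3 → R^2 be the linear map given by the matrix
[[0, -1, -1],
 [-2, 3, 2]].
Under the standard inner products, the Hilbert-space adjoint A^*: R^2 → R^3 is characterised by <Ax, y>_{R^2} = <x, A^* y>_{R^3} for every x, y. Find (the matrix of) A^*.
A^* = A^T =
[[0, -2],
 [-1, 3],
 [-1, 2]]

For real matrices with standard dot products, the defining identity <Ax, y> = <x, A^* y> gives (Ax)^T y = x^T (A^*) y, i.e. x^T A^T y = x^T (A^*) y. Since this holds for all x, y, we must have A^* = A^T. Therefore
A^* =
[[0, -2],
 [-1, 3],
 [-1, 2]].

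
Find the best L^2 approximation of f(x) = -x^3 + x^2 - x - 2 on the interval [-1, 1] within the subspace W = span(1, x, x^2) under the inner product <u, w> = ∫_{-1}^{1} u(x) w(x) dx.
g(x) = x^2 - 8*x/5 - 2

The best approximation g ∈ W is the orthogonal projection of f onto W. Writing g = a_0 + a_1 x + a_2 x^2, the coefficients solve the normal equations G · a = b where
  G_{ij} = <φ_i, φ_j> and b_i = <f, φ_i>, with φ_0 = 1, φ_1 = x, φ_2 = x^2.
G =
  [2, 0, 2/3]
  [0, 2/3, 0]
  [2/3, 0, 2/5],
b = (-10/3, -16/15, -14/15).
Solving gives a_0 = -2, a_1 = -8/5, a_2 = 1, so
  g(x) = x^2 - 8*x/5 - 2.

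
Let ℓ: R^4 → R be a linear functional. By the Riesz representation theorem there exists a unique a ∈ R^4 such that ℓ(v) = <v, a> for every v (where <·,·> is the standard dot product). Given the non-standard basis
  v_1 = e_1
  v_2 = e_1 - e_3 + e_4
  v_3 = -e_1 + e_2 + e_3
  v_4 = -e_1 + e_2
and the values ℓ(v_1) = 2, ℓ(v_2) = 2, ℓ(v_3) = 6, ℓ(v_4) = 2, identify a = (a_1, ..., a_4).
a = (2, 4, 4, 4)

Write a = (a_1, ..., a_4) in the standard basis. For each basis vector v_i, ℓ(v_i) = <v_i, a> is a linear equation in the a_j's. Collect the n equations into a matrix system V a = ℓ, where row i of V is v_i (expressed in the standard basis). Since V is invertible (lower-triangular with 1s on the diagonal, up to permutation), solve by back-substitution:
  V =
[[1, 0, 0, 0],
 [1, 0, -1, 1],
 [-1, 1, 1, 0],
 [-1, 1, 0, 0]]
  V a = (2, 2, 6, 2)
Solving gives a = (2, 4, 4, 4).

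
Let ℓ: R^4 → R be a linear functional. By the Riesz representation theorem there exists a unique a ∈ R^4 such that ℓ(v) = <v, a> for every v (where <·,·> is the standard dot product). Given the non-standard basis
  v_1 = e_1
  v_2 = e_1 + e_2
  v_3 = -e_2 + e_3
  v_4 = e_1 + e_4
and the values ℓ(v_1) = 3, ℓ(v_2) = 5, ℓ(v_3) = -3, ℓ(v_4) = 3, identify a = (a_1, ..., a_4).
a = (3, 2, -1, 0)

Write a = (a_1, ..., a_4) in the standard basis. For each basis vector v_i, ℓ(v_i) = <v_i, a> is a linear equation in the a_j's. Collect the n equations into a matrix system V a = ℓ, where row i of V is v_i (expressed in the standard basis). Since V is invertible (lower-triangular with 1s on the diagonal, up to permutation), solve by back-substitution:
  V =
[[1, 0, 0, 0],
 [1, 1, 0, 0],
 [0, -1, 1, 0],
 [1, 0, 0, 1]]
  V a = (3, 5, -3, 3)
Solving gives a = (3, 2, -1, 0).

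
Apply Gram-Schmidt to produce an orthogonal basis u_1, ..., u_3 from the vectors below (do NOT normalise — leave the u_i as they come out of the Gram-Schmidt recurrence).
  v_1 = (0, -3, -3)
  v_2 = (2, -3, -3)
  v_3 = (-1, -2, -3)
Orthogonal basis:
  u_1 = (0, -3, -3)
  u_2 = (2, 0, 0)
  u_3 = (0, 1/2, -1/2)

Apply the Gram-Schmidt recurrence
  u_1 = v_1
  u_i = v_i − Σ_{j<i} ((v_i · u_j) / (u_j · u_j)) · u_j.

Step by step this gives:
  u_1 = (0, -3, -3)
  u_2 = (2, 0, 0)
  u_3 = (0, 1/2, -1/2)

Orthogonality check:
  u_2 · u_1 = 0 (should be 0)
  u_3 · u_1 = 0 (should be 0)
  u_3 · u_2 = 0 (should be 0)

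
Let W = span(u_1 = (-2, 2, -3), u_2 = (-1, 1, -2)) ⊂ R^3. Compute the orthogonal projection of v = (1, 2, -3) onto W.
proj_W(v) = (-1/2, 1/2, -3)

Set up U = [u_1 | ... | u_2] ∈ R^(3×2). The projector onto W = col(U) is P = U (U^T U)^(-1) U^T.
Compute U^T U =
  [17, 10]
  [10, 6],
and U^T v = (11, 7).
Solve U^T U · c = U^T v for the coefficients: c = (-2, 9/2). The projection is proj_W(v) = U c.
Check: (v - proj_W(v)) · u_1 = 0  (should be 0).
Check: (v - proj_W(v)) · u_2 = 0  (should be 0).
Result: proj_W(v) = (-1/2, 1/2, -3).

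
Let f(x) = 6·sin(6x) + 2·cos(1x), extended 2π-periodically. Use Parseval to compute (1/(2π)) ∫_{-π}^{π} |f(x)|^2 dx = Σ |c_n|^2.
Σ |c_n|^2 = 20

Expand |f|^2 and use orthogonality of {sin(nx), cos(mx)} on [-π, π]:
  ∫_{-π}^{π} sin(nx)^2 dx = π, ∫ cos(mx)^2 dx = π, and cross terms integrate to 0.
So ∫_{-π}^{π} f(x)^2 dx = 6^2 · π + 2^2 · π = (36 + 4)π.
Divide by 2π: (36 + 4)/2 = 20.
By Parseval, this equals Σ |c_n|^2.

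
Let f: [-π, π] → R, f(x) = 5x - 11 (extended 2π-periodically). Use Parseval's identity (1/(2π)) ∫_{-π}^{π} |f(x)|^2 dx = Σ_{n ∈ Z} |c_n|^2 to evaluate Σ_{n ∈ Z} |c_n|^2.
Σ |c_n|^2 = 25π^2/3 + 121

Expand and integrate term by term over [-π, π]:
  ∫ (5x)^2 dx = 25·(2π^3/3); ∫ 2·5·(-11)·x dx = 0 (odd integrand); ∫ (-11)^2 dx = 121·2π.
So (1/(2π)) ∫_{-π}^{π} (5x - 11)^2 dx = 25π^2/3 + 121 = 25π^2/3 + 121.
Parseval ⇒ Σ |c_n|^2 = 25π^2/3 + 121.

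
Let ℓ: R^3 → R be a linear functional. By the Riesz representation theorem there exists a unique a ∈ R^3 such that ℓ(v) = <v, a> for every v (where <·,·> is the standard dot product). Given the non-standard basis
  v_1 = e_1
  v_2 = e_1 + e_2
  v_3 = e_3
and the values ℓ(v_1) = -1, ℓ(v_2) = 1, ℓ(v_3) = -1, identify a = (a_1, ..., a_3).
a = (-1, 2, -1)

Write a = (a_1, ..., a_3) in the standard basis. For each basis vector v_i, ℓ(v_i) = <v_i, a> is a linear equation in the a_j's. Collect the n equations into a matrix system V a = ℓ, where row i of V is v_i (expressed in the standard basis). Since V is invertible (lower-triangular with 1s on the diagonal, up to permutation), solve by back-substitution:
  V =
[[1, 0, 0],
 [1, 1, 0],
 [0, 0, 1]]
  V a = (-1, 1, -1)
Solving gives a = (-1, 2, -1).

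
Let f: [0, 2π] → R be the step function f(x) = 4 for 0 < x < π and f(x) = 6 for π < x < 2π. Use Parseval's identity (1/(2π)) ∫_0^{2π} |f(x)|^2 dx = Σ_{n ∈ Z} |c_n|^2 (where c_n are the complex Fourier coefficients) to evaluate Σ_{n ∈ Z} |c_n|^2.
Σ |c_n|^2 = 26

Parseval equates the L^2 energy of f (normalised by 1/(2π)) with the ℓ^2 sum of its Fourier coefficients: (1/(2π)) ∫_0^{2π} |f|^2 = Σ |c_n|^2.
Compute the left side: (1/(2π)) [∫_0^π 4^2 dx + ∫_π^{2π} 6^2 dx] = (1/(2π)) · (16π + 36π) = (16 + 36)/2 = 26.
So Σ_{n ∈ Z} |c_n|^2 = 26.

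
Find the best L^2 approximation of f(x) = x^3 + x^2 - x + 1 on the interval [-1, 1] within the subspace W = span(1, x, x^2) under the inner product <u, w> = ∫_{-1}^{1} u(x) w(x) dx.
g(x) = x^2 - 2*x/5 + 1

The best approximation g ∈ W is the orthogonal projection of f onto W. Writing g = a_0 + a_1 x + a_2 x^2, the coefficients solve the normal equations G · a = b where
  G_{ij} = <φ_i, φ_j> and b_i = <f, φ_i>, with φ_0 = 1, φ_1 = x, φ_2 = x^2.
G =
  [2, 0, 2/3]
  [0, 2/3, 0]
  [2/3, 0, 2/5],
b = (8/3, -4/15, 16/15).
Solving gives a_0 = 1, a_1 = -2/5, a_2 = 1, so
  g(x) = x^2 - 2*x/5 + 1.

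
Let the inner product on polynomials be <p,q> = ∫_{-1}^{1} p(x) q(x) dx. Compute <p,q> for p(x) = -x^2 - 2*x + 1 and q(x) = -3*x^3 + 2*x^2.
<p,q> = 44/15

Expand the product: p(x)·q(x) = 3*x^5 + 4*x^4 - 7*x^3 + 2*x^2.
∫_{-1}^{1} of each monomial x^k gives [2/(k+1) if k even, 0 if k odd]. Integrating term-by-term (or equivalently evaluating the antiderivative F(x) = x^6/2 + 4*x^5/5 - 7*x^4/4 + 2*x^3/3 at the endpoints):
  F(1) − F(−1) = 13/60 − (-163/60) = 44/15.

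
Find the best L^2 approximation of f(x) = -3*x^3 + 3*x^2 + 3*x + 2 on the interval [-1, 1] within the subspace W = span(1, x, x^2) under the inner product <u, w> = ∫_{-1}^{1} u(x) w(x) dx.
g(x) = 3*x^2 + 6*x/5 + 2

The best approximation g ∈ W is the orthogonal projection of f onto W. Writing g = a_0 + a_1 x + a_2 x^2, the coefficients solve the normal equations G · a = b where
  G_{ij} = <φ_i, φ_j> and b_i = <f, φ_i>, with φ_0 = 1, φ_1 = x, φ_2 = x^2.
G =
  [2, 0, 2/3]
  [0, 2/3, 0]
  [2/3, 0, 2/5],
b = (6, 4/5, 38/15).
Solving gives a_0 = 2, a_1 = 6/5, a_2 = 3, so
  g(x) = 3*x^2 + 6*x/5 + 2.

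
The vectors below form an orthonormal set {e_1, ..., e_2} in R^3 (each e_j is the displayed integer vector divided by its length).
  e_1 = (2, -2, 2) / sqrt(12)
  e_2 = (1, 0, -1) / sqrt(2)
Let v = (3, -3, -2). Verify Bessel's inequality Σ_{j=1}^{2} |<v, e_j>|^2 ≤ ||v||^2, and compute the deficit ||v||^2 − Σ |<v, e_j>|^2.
Σ |<v, e_j>|^2 = 107/6; ||v||^2 = 22; deficit = 25/6

Write each e_j = u_j / sqrt(<u_j, u_j>) where u_j is the displayed integer vector. Then <v, e_j> = <v, u_j> / sqrt(<u_j, u_j>), so |<v, e_j>|^2 = <v, u_j>^2 / <u_j, u_j>.
Coefficients: <v, e_1> = 8/sqrt(12), <v, e_2> = 5/sqrt(2).
Square and sum: Σ |<v, e_j>|^2 = 107/6.
Compute ||v||^2 = v·v = 22.
Deficit = 22 − 107/6 = 25/6 ≥ 0, confirming Bessel's inequality. (The deficit equals ||v − Σ <v,e_j> e_j||^2, the squared distance from v to span{e_j}.)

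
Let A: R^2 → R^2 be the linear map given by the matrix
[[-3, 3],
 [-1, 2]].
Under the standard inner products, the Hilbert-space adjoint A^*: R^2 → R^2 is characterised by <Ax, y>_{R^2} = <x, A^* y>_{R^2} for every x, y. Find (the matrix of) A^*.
A^* = A^T =
[[-3, -1],
 [3, 2]]

For real matrices with standard dot products, the defining identity <Ax, y> = <x, A^* y> gives (Ax)^T y = x^T (A^*) y, i.e. x^T A^T y = x^T (A^*) y. Since this holds for all x, y, we must have A^* = A^T. Therefore
A^* =
[[-3, -1],
 [3, 2]].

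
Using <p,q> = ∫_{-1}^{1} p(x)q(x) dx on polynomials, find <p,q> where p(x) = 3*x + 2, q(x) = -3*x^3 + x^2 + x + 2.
<p,q> = 116/15

Expand the product: p(x)·q(x) = -9*x^4 - 3*x^3 + 5*x^2 + 8*x + 4.
∫_{-1}^{1} of each monomial x^k gives [2/(k+1) if k even, 0 if k odd]. Integrating term-by-term (or equivalently evaluating the antiderivative F(x) = -9*x^5/5 - 3*x^4/4 + 5*x^3/3 + 4*x^2 + 4*x at the endpoints):
  F(1) − F(−1) = 427/60 − (-37/60) = 116/15.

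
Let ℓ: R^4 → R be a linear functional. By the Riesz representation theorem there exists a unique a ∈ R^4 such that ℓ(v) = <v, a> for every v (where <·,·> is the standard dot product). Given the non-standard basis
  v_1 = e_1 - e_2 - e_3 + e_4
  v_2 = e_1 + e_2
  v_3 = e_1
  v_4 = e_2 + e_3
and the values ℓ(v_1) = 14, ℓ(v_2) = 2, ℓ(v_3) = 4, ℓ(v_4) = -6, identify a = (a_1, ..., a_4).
a = (4, -2, -4, 4)

Write a = (a_1, ..., a_4) in the standard basis. For each basis vector v_i, ℓ(v_i) = <v_i, a> is a linear equation in the a_j's. Collect the n equations into a matrix system V a = ℓ, where row i of V is v_i (expressed in the standard basis). Since V is invertible (lower-triangular with 1s on the diagonal, up to permutation), solve by back-substitution:
  V =
[[1, -1, -1, 1],
 [1, 1, 0, 0],
 [1, 0, 0, 0],
 [0, 1, 1, 0]]
  V a = (14, 2, 4, -6)
Solving gives a = (4, -2, -4, 4).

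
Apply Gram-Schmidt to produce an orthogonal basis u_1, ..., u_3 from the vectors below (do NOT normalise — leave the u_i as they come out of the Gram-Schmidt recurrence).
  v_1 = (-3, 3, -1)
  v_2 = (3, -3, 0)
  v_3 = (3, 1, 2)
Orthogonal basis:
  u_1 = (-3, 3, -1)
  u_2 = (3/19, -3/19, -18/19)
  u_3 = (2, 2, 0)

Apply the Gram-Schmidt recurrence
  u_1 = v_1
  u_i = v_i − Σ_{j<i} ((v_i · u_j) / (u_j · u_j)) · u_j.

Step by step this gives:
  u_1 = (-3, 3, -1)
  u_2 = (3/19, -3/19, -18/19)
  u_3 = (2, 2, 0)

Orthogonality check:
  u_2 · u_1 = 0 (should be 0)
  u_3 · u_1 = 0 (should be 0)
  u_3 · u_2 = 0 (should be 0)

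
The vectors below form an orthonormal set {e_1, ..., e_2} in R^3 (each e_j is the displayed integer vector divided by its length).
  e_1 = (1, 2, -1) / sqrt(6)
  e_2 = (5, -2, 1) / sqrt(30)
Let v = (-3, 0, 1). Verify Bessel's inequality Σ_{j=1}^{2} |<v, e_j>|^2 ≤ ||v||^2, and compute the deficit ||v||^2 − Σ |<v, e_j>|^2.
Σ |<v, e_j>|^2 = 46/5; ||v||^2 = 10; deficit = 4/5

Write each e_j = u_j / sqrt(<u_j, u_j>) where u_j is the displayed integer vector. Then <v, e_j> = <v, u_j> / sqrt(<u_j, u_j>), so |<v, e_j>|^2 = <v, u_j>^2 / <u_j, u_j>.
Coefficients: <v, e_1> = -4/sqrt(6), <v, e_2> = -14/sqrt(30).
Square and sum: Σ |<v, e_j>|^2 = 46/5.
Compute ||v||^2 = v·v = 10.
Deficit = 10 − 46/5 = 4/5 ≥ 0, confirming Bessel's inequality. (The deficit equals ||v − Σ <v,e_j> e_j||^2, the squared distance from v to span{e_j}.)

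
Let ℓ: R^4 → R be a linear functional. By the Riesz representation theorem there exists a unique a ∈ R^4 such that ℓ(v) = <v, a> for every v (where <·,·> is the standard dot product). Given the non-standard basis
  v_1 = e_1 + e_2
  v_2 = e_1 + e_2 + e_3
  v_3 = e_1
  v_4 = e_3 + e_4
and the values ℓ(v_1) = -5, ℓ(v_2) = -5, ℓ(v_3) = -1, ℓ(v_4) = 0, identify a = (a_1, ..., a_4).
a = (-1, -4, 0, 0)

Write a = (a_1, ..., a_4) in the standard basis. For each basis vector v_i, ℓ(v_i) = <v_i, a> is a linear equation in the a_j's. Collect the n equations into a matrix system V a = ℓ, where row i of V is v_i (expressed in the standard basis). Since V is invertible (lower-triangular with 1s on the diagonal, up to permutation), solve by back-substitution:
  V =
[[1, 1, 0, 0],
 [1, 1, 1, 0],
 [1, 0, 0, 0],
 [0, 0, 1, 1]]
  V a = (-5, -5, -1, 0)
Solving gives a = (-1, -4, 0, 0).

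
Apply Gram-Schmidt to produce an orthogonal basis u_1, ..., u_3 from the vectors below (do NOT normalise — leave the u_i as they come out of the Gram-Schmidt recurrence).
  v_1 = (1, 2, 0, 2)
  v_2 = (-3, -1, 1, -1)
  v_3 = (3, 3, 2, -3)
Orthogonal basis:
  u_1 = (1, 2, 0, 2)
  u_2 = (-20/9, 5/9, 1, 5/9)
  u_3 = (64/59, 161/59, 160/59, -193/59)

Apply the Gram-Schmidt recurrence
  u_1 = v_1
  u_i = v_i − Σ_{j<i} ((v_i · u_j) / (u_j · u_j)) · u_j.

Step by step this gives:
  u_1 = (1, 2, 0, 2)
  u_2 = (-20/9, 5/9, 1, 5/9)
  u_3 = (64/59, 161/59, 160/59, -193/59)

Orthogonality check:
  u_2 · u_1 = 0 (should be 0)
  u_3 · u_1 = 0 (should be 0)
  u_3 · u_2 = 0 (should be 0)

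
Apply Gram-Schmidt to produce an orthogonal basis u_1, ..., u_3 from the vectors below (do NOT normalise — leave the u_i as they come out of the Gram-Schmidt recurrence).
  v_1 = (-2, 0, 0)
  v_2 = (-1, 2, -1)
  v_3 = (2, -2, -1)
Orthogonal basis:
  u_1 = (-2, 0, 0)
  u_2 = (0, 2, -1)
  u_3 = (0, -4/5, -8/5)

Apply the Gram-Schmidt recurrence
  u_1 = v_1
  u_i = v_i − Σ_{j<i} ((v_i · u_j) / (u_j · u_j)) · u_j.

Step by step this gives:
  u_1 = (-2, 0, 0)
  u_2 = (0, 2, -1)
  u_3 = (0, -4/5, -8/5)

Orthogonality check:
  u_2 · u_1 = 0 (should be 0)
  u_3 · u_1 = 0 (should be 0)
  u_3 · u_2 = 0 (should be 0)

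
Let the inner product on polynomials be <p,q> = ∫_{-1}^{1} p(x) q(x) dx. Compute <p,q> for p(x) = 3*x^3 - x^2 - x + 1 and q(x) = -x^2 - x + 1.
<p,q> = 8/15

Expand the product: p(x)·q(x) = -3*x^5 - 2*x^4 + 5*x^3 - x^2 - 2*x + 1.
∫_{-1}^{1} of each monomial x^k gives [2/(k+1) if k even, 0 if k odd]. Integrating term-by-term (or equivalently evaluating the antiderivative F(x) = -x^6/2 - 2*x^5/5 + 5*x^4/4 - x^3/3 - x^2 + x at the endpoints):
  F(1) − F(−1) = 1/60 − (-31/60) = 8/15.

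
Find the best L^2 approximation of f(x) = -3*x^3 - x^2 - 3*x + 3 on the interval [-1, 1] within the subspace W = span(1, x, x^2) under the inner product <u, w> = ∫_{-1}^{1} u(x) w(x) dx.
g(x) = -x^2 - 24*x/5 + 3

The best approximation g ∈ W is the orthogonal projection of f onto W. Writing g = a_0 + a_1 x + a_2 x^2, the coefficients solve the normal equations G · a = b where
  G_{ij} = <φ_i, φ_j> and b_i = <f, φ_i>, with φ_0 = 1, φ_1 = x, φ_2 = x^2.
G =
  [2, 0, 2/3]
  [0, 2/3, 0]
  [2/3, 0, 2/5],
b = (16/3, -16/5, 8/5).
Solving gives a_0 = 3, a_1 = -24/5, a_2 = -1, so
  g(x) = -x^2 - 24*x/5 + 3.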